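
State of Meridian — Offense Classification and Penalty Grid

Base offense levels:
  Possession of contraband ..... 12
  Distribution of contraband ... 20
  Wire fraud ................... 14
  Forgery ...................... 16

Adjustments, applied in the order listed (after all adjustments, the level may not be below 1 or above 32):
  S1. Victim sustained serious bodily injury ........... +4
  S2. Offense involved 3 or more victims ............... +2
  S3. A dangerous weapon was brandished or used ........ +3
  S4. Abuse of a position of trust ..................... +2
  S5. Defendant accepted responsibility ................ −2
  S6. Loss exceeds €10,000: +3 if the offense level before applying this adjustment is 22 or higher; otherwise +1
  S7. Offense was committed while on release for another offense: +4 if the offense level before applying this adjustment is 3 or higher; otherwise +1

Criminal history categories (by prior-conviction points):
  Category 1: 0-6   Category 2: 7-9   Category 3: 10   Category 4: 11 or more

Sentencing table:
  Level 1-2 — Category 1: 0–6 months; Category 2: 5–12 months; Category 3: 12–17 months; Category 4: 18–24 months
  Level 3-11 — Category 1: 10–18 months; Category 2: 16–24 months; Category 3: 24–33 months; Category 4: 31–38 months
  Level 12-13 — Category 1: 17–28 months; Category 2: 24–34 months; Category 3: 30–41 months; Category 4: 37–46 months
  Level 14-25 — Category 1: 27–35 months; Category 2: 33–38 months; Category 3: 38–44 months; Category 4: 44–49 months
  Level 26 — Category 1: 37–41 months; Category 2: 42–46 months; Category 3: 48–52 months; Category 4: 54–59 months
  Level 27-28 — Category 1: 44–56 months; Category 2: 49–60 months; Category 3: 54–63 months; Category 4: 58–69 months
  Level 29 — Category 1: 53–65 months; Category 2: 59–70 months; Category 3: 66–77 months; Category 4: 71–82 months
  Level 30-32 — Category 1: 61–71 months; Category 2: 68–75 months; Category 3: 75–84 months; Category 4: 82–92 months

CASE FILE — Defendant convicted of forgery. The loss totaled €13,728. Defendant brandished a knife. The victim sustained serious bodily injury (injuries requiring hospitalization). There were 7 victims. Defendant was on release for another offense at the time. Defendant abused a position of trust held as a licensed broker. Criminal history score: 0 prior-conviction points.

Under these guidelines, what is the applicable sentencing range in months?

Base offense level for forgery: 16.
S1 applies: 16 + 4 = 20.
S2 applies: 20 + 2 = 22.
S3 applies: 22 + 3 = 25.
S4 applies: 25 + 2 = 27.
S5 does not apply.
S6 applies (level before this adjustment is 27 ≥ 22, so +3): 27 + 3 = 30.
S7 applies (level before this adjustment is 30 ≥ 3, so +4): 30 + 4 = 34.
Level 34 exceeds the maximum of 32; capped at 32.
Final offense level: 32.
Criminal history: 0 prior points → Category 1 (0-6).
Level 32 falls in the 30-32 band.
Grid: Level 30-32 × Category 1 = 61-71 months.

61-71 months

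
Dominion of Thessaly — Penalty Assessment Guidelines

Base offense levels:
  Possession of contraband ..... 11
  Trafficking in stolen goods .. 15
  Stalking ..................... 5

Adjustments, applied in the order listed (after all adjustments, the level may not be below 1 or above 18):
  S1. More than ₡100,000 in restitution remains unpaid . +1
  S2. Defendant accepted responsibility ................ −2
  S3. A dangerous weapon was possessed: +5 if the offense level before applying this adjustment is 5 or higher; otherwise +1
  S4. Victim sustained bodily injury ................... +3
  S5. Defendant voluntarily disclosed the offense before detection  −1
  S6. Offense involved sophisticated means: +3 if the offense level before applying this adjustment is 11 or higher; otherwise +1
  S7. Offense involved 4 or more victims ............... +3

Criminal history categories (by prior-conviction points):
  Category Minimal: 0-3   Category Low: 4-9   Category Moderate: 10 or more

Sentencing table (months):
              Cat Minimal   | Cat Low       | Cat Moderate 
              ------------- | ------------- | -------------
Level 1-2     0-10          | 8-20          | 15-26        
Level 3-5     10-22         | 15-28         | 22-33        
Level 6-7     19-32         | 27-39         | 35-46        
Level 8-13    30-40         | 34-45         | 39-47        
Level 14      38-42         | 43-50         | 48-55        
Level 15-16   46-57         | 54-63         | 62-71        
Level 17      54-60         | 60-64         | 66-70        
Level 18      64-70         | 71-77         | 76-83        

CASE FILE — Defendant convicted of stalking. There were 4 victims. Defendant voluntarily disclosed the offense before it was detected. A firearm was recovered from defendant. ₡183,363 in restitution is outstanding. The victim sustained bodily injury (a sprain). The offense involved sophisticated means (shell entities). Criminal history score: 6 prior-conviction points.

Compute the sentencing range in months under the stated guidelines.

Base offense level for stalking: 5.
S1 applies: 5 + 1 = 6.
S3 applies (level before this adjustment is 6 ≥ 5, so +5): 6 + 5 = 11.
S4 applies: 11 + 3 = 14.
S5 applies: 14 − 1 = 13.
S6 applies (level before this adjustment is 13 ≥ 11, so +3): 13 + 3 = 16.
S7 applies: 16 + 3 = 19.
Level 19 exceeds the maximum of 18; capped at 18.
Final offense level: 18.
Criminal history: 6 prior points → Category Low (4-9).
Level 18 falls in the 18 band.
Grid: Level 18 × Category Low = 71-77 months.

71-77 months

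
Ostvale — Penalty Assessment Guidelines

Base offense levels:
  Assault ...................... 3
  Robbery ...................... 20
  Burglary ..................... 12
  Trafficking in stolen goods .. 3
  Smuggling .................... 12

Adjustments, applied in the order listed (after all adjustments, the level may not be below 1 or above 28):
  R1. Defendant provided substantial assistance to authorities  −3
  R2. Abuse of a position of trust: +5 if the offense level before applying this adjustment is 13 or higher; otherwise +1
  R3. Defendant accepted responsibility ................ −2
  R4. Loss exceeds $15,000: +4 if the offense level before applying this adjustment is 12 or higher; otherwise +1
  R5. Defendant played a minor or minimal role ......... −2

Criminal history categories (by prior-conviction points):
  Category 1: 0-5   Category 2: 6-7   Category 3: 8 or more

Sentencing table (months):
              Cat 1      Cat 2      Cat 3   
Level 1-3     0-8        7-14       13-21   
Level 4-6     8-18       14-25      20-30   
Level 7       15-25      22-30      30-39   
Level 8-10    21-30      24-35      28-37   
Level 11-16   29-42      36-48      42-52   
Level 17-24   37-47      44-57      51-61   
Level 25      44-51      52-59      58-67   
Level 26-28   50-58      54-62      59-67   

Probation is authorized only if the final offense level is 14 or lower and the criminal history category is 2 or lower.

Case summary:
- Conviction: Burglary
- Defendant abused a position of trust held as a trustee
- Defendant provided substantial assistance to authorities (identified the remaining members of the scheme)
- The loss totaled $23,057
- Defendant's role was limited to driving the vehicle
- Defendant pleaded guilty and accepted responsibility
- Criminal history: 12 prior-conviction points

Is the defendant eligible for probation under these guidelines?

Base offense level for burglary: 12.
R1 applies: 12 − 3 = 9.
R2 applies (level before this adjustment is 9 < 13, so +1): 9 + 1 = 10.
R3 applies: 10 − 2 = 8.
R4 applies (level before this adjustment is 8 < 12, so +1): 8 + 1 = 9.
R5 applies: 9 − 2 = 7.
Final offense level: 7.
Criminal history: 12 prior points → Category 3 (8+).
Level 7 falls in the 7 band.
Grid: Level 7 × Category 3 = 30-39 months.
Probation check: level 7 ≤ 14 and category 3 > 2 → not eligible.

No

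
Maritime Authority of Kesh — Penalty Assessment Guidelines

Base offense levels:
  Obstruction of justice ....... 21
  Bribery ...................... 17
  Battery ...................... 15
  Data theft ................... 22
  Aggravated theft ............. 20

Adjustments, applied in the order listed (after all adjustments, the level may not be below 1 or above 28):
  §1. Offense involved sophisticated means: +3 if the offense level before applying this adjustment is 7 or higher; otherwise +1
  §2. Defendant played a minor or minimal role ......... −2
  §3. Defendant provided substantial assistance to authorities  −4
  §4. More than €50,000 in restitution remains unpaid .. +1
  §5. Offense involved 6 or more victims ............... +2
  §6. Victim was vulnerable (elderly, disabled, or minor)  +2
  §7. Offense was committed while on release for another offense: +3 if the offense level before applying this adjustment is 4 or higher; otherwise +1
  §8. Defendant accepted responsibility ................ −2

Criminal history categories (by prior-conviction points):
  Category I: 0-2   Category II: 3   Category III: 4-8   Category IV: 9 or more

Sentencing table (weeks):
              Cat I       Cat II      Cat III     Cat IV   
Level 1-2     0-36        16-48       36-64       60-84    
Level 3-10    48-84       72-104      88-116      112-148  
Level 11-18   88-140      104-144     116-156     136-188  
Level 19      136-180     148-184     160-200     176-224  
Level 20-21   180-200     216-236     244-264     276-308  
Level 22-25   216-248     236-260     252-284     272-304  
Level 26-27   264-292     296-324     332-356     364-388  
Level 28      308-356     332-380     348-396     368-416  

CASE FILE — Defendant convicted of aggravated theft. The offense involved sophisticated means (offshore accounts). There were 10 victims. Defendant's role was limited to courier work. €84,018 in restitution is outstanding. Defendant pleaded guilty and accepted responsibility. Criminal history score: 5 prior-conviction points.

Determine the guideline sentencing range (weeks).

Base offense level for aggravated theft: 20.
§1 applies (level before this adjustment is 20 ≥ 7, so +3): 20 + 3 = 23.
§2 applies: 23 − 2 = 21.
§3 does not apply.
§4 applies: 21 + 1 = 22.
§5 applies: 22 + 2 = 24.
§8 applies: 24 − 2 = 22.
Final offense level: 22.
Criminal history: 5 prior points → Category III (4-8).
Level 22 falls in the 22-25 band.
Grid: Level 22-25 × Category III = 252-284 weeks.

252-284 weeks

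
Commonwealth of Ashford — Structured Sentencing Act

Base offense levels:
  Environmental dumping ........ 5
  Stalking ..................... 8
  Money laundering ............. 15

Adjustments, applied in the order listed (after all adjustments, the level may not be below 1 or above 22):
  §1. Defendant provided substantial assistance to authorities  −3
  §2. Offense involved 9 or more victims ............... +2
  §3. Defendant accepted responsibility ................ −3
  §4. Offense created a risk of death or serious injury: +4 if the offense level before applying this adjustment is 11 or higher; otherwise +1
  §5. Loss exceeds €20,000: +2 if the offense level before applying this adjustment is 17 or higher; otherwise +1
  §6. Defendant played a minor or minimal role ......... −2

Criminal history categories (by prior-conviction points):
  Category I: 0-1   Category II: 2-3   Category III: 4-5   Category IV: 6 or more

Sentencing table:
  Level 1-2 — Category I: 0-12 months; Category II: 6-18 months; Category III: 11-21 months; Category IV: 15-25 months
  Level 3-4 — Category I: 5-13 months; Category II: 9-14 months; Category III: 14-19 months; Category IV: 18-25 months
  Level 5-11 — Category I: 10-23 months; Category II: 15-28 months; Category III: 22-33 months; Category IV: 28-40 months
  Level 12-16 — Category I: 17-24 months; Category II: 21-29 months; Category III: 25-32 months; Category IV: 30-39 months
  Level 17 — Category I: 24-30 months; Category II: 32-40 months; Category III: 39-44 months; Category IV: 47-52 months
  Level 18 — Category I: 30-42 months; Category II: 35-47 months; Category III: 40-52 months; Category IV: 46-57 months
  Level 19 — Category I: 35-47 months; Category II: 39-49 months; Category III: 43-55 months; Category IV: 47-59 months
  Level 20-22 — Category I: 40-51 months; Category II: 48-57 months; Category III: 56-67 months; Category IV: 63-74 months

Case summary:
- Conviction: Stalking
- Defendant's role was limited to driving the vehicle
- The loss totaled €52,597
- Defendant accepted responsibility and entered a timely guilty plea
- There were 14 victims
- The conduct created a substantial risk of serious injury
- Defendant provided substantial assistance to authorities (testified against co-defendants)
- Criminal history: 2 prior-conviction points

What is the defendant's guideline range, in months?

Base offense level for stalking: 8.
§1 applies: 8 − 3 = 5.
§2 applies: 5 + 2 = 7.
§3 applies: 7 − 3 = 4.
§4 applies (level before this adjustment is 4 < 11, so +1): 4 + 1 = 5.
§5 applies (level before this adjustment is 5 < 17, so +1): 5 + 1 = 6.
§6 applies: 6 − 2 = 4.
Final offense level: 4.
Criminal history: 2 prior points → Category II (2-3).
Level 4 falls in the 3-4 band.
Grid: Level 3-4 × Category II = 9-14 months.

9-14 months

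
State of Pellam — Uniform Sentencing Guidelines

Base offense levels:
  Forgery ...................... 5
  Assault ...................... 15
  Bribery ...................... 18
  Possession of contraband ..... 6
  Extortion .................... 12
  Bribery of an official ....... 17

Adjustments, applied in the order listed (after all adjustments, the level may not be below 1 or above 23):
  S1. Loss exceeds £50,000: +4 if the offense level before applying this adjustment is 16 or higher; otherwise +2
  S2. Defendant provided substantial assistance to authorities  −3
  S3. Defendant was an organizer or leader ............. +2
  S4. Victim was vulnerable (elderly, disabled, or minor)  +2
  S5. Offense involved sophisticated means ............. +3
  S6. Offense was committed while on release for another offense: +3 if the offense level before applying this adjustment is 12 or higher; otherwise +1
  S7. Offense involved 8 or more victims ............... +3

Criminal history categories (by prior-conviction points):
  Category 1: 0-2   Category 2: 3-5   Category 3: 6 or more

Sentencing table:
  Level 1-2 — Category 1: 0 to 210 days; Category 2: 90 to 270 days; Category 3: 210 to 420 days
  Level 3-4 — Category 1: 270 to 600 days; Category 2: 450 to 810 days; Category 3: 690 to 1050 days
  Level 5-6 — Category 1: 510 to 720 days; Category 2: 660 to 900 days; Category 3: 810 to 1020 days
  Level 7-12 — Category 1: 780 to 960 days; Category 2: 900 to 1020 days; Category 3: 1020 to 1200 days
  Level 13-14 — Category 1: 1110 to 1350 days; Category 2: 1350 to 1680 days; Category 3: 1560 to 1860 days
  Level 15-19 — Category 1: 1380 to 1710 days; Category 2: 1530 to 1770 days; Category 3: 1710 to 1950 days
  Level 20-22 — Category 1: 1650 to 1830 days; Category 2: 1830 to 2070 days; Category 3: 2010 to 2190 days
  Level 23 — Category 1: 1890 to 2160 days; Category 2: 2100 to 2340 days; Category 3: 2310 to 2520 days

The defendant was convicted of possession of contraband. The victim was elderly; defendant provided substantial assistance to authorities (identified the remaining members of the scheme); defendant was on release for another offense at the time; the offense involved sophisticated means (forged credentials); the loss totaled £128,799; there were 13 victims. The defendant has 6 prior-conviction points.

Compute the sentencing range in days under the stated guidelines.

Base offense level for possession of contraband: 6.
S1 applies (level before this adjustment is 6 < 16, so +2): 6 + 2 = 8.
S2 applies: 8 − 3 = 5.
S4 applies: 5 + 2 = 7.
S5 applies: 7 + 3 = 10.
S6 applies (level before this adjustment is 10 < 12, so +1): 10 + 1 = 11.
S7 applies: 11 + 3 = 14.
Final offense level: 14.
Criminal history: 6 prior points → Category 3 (6+).
Level 14 falls in the 13-14 band.
Grid: Level 13-14 × Category 3 = 1560-1860 days.

1560-1860 days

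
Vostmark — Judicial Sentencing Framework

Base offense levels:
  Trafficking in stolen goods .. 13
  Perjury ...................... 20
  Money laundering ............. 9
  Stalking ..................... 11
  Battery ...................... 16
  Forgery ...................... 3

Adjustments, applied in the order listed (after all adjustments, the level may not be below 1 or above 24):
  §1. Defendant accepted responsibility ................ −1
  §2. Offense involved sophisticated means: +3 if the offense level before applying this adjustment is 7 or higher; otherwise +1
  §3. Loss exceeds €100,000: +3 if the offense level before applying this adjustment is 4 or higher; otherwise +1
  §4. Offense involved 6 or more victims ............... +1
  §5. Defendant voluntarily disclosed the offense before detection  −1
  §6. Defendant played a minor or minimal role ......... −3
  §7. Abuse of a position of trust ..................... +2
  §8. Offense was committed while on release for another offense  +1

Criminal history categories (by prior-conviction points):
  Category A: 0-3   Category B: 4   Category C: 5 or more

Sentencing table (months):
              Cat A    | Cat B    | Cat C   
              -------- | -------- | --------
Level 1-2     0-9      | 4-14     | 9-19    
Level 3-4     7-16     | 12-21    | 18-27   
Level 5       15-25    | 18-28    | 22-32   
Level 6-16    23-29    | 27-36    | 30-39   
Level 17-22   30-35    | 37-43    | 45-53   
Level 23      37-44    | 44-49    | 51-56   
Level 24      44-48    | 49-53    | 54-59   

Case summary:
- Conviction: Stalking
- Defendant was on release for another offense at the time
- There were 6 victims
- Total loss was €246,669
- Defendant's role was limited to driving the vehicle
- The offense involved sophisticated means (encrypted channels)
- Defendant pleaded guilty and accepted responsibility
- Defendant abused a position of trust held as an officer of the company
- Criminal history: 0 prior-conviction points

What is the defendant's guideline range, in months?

30-35 months

Base offense level for stalking: 11.
§1 applies: 11 − 1 = 10.
§2 applies (level before this adjustment is 10 ≥ 7, so +3): 10 + 3 = 13.
§3 applies (level before this adjustment is 13 ≥ 4, so +3): 13 + 3 = 16.
§4 applies: 16 + 1 = 17.
§5 does not apply.
§6 applies: 17 − 3 = 14.
§7 applies: 14 + 2 = 16.
§8 applies: 16 + 1 = 17.
Final offense level: 17.
Criminal history: 0 prior points → Category A (0-3).
Level 17 falls in the 17-22 band.
Grid: Level 17-22 × Category A = 30-35 months.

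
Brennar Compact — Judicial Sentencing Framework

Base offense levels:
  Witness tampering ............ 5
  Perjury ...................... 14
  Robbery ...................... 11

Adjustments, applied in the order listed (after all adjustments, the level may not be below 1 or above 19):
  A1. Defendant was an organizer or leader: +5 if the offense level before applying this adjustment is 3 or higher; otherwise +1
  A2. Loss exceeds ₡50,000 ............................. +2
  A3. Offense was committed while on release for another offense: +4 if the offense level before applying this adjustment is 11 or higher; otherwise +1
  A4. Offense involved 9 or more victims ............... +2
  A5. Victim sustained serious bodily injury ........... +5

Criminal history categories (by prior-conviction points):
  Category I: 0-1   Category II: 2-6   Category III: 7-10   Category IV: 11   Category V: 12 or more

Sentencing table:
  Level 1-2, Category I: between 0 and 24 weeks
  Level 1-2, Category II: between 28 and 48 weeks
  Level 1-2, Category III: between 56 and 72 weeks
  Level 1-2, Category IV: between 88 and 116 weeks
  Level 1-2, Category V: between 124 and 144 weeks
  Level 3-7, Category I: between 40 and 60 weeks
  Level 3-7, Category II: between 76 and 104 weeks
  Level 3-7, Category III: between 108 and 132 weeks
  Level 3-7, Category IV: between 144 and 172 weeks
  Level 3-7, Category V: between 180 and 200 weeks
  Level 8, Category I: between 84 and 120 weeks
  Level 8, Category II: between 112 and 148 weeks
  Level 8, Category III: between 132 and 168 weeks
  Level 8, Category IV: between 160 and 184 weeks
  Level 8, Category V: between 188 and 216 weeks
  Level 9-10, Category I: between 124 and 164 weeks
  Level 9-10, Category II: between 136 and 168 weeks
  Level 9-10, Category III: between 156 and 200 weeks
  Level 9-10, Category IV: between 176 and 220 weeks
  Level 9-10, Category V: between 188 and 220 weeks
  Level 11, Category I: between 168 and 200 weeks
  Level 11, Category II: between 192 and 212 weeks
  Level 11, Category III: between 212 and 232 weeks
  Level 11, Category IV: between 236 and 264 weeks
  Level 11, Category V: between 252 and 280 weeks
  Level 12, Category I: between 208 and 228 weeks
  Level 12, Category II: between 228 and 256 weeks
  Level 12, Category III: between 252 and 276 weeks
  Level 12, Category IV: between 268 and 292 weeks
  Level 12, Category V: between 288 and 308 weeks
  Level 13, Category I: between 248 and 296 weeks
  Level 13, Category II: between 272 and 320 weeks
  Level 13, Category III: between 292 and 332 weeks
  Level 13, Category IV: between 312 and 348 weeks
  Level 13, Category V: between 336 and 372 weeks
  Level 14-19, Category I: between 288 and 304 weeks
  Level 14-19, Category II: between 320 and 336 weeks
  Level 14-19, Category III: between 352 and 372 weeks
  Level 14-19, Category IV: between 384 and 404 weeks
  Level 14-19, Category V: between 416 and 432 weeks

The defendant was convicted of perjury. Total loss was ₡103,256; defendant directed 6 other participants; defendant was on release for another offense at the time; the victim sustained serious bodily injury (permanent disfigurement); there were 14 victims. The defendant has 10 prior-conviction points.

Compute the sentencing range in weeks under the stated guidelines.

Base offense level for perjury: 14.
A1 applies (level before this adjustment is 14 ≥ 3, so +5): 14 + 5 = 19.
A2 applies: 19 + 2 = 21.
A3 applies (level before this adjustment is 21 ≥ 11, so +4): 21 + 4 = 25.
A4 applies: 25 + 2 = 27.
A5 applies: 27 + 5 = 32.
Level 32 exceeds the maximum of 19; capped at 19.
Final offense level: 19.
Criminal history: 10 prior points → Category III (7-10).
Level 19 falls in the 14-19 band.
Grid: Level 14-19 × Category III = 352-372 weeks.

352-372 weeks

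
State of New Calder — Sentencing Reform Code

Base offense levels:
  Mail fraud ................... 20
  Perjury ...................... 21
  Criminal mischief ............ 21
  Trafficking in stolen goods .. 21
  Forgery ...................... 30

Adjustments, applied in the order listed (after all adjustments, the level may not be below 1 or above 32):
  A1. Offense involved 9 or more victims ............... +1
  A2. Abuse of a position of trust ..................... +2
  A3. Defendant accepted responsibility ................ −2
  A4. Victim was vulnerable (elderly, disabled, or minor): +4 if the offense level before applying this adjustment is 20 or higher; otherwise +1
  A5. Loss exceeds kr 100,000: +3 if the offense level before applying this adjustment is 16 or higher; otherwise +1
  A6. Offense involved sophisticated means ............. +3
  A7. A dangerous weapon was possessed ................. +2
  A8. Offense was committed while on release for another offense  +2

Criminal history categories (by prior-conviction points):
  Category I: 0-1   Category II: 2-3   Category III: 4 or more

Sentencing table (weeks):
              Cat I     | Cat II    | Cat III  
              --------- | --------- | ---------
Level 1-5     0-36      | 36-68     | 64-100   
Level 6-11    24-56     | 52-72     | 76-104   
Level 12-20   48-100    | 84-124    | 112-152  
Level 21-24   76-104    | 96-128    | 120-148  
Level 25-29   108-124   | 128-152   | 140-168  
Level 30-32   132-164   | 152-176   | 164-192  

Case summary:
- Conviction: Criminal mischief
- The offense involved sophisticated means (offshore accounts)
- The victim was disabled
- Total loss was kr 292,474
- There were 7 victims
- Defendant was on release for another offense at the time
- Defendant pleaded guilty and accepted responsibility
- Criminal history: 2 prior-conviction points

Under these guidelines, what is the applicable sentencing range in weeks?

Base offense level for criminal mischief: 21.
A1 does not apply.
A2 does not apply.
A3 applies: 21 − 2 = 19.
A4 applies (level before this adjustment is 19 < 20, so +1): 19 + 1 = 20.
A5 applies (level before this adjustment is 20 ≥ 16, so +3): 20 + 3 = 23.
A6 applies: 23 + 3 = 26.
A8 applies: 26 + 2 = 28.
Final offense level: 28.
Criminal history: 2 prior points → Category II (2-3).
Level 28 falls in the 25-29 band.
Grid: Level 25-29 × Category II = 128-152 weeks.

128-152 weeks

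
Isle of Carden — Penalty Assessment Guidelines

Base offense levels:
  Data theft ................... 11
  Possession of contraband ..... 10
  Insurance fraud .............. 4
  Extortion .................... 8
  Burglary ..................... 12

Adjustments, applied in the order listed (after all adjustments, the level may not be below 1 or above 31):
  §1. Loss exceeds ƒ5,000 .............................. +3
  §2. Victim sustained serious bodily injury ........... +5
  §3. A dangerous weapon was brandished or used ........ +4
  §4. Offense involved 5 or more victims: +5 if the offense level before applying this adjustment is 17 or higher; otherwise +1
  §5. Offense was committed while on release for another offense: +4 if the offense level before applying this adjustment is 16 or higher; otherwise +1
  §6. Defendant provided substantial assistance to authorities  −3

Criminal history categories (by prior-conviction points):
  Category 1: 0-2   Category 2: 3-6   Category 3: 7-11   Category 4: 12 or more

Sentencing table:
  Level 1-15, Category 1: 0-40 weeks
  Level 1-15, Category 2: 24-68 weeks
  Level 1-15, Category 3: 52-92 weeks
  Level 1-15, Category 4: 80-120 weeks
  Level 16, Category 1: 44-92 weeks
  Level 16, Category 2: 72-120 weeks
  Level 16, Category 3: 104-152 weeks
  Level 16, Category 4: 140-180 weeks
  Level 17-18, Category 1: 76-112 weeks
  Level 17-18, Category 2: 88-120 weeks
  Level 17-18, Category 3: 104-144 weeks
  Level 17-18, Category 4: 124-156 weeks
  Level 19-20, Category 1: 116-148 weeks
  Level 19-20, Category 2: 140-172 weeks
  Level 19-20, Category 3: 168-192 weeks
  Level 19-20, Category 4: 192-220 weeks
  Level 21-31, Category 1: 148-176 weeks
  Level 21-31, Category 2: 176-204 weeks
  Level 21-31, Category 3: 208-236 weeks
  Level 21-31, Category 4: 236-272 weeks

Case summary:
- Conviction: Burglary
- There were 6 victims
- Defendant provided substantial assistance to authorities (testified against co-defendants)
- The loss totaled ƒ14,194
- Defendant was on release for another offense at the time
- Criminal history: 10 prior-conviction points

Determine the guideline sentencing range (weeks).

104-144 weeks

Base offense level for burglary: 12.
§1 applies: 12 + 3 = 15.
§4 applies (level before this adjustment is 15 < 17, so +1): 15 + 1 = 16.
§5 applies (level before this adjustment is 16 ≥ 16, so +4): 16 + 4 = 20.
§6 applies: 20 − 3 = 17.
Final offense level: 17.
Criminal history: 10 prior points → Category 3 (7-11).
Level 17 falls in the 17-18 band.
Grid: Level 17-18 × Category 3 = 104-144 weeks.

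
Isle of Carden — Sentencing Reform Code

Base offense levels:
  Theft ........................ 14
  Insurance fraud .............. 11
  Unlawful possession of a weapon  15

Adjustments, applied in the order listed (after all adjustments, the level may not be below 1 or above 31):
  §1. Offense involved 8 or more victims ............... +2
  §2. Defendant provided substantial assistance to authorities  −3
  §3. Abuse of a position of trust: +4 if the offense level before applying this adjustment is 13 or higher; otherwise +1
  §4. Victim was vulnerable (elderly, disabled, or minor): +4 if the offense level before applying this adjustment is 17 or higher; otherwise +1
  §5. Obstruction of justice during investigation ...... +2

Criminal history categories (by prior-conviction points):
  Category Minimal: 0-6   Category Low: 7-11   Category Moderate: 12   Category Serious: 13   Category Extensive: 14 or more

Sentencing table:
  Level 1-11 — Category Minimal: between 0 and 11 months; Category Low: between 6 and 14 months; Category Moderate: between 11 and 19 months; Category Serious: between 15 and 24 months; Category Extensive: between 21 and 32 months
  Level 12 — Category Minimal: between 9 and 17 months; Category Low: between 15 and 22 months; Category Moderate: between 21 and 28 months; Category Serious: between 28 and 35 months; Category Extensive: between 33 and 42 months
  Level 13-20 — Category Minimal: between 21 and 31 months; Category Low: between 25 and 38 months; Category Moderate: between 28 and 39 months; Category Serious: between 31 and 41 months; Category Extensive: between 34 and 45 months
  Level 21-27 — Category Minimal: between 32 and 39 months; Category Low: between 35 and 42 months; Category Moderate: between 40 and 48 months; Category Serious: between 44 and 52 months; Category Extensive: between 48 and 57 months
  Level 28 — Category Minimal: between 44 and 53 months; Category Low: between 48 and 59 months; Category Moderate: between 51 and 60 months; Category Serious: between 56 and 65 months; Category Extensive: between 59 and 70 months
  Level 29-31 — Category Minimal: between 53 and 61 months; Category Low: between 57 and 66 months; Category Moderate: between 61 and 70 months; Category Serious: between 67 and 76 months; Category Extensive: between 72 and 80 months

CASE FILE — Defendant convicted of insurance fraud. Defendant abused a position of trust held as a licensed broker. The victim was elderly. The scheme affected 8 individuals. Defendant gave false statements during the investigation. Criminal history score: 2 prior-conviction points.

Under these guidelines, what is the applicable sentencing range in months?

Base offense level for insurance fraud: 11.
§1 applies: 11 + 2 = 13.
§3 applies (level before this adjustment is 13 ≥ 13, so +4): 13 + 4 = 17.
§4 applies (level before this adjustment is 17 ≥ 17, so +4): 17 + 4 = 21.
§5 applies: 21 + 2 = 23.
Final offense level: 23.
Criminal history: 2 prior points → Category Minimal (0-6).
Level 23 falls in the 21-27 band.
Grid: Level 21-27 × Category Minimal = 32-39 months.

32-39 months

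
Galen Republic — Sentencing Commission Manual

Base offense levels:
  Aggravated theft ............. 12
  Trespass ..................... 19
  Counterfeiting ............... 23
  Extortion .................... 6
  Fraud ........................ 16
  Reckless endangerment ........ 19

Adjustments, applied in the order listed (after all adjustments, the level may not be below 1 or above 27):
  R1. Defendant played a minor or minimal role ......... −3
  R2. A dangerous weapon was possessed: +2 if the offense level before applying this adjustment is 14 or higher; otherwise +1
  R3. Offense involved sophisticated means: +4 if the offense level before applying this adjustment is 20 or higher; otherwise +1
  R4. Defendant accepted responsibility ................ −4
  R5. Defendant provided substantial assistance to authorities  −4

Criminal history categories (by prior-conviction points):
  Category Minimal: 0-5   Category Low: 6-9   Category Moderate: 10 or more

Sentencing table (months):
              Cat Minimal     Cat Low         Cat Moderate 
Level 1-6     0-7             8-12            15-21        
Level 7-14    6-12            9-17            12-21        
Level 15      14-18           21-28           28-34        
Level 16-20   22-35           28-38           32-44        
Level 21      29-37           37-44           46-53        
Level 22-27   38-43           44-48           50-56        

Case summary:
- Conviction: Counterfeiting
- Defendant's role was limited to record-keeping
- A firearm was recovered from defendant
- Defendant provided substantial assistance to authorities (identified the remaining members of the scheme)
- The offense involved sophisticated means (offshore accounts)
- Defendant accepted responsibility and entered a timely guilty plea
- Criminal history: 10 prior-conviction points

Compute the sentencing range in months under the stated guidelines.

Base offense level for counterfeiting: 23.
R1 applies: 23 − 3 = 20.
R2 applies (level before this adjustment is 20 ≥ 14, so +2): 20 + 2 = 22.
R3 applies (level before this adjustment is 22 ≥ 20, so +4): 22 + 4 = 26.
R4 applies: 26 − 4 = 22.
R5 applies: 22 − 4 = 18.
Final offense level: 18.
Criminal history: 10 prior points → Category Moderate (10+).
Level 18 falls in the 16-20 band.
Grid: Level 16-20 × Category Moderate = 32-44 months.

32-44 months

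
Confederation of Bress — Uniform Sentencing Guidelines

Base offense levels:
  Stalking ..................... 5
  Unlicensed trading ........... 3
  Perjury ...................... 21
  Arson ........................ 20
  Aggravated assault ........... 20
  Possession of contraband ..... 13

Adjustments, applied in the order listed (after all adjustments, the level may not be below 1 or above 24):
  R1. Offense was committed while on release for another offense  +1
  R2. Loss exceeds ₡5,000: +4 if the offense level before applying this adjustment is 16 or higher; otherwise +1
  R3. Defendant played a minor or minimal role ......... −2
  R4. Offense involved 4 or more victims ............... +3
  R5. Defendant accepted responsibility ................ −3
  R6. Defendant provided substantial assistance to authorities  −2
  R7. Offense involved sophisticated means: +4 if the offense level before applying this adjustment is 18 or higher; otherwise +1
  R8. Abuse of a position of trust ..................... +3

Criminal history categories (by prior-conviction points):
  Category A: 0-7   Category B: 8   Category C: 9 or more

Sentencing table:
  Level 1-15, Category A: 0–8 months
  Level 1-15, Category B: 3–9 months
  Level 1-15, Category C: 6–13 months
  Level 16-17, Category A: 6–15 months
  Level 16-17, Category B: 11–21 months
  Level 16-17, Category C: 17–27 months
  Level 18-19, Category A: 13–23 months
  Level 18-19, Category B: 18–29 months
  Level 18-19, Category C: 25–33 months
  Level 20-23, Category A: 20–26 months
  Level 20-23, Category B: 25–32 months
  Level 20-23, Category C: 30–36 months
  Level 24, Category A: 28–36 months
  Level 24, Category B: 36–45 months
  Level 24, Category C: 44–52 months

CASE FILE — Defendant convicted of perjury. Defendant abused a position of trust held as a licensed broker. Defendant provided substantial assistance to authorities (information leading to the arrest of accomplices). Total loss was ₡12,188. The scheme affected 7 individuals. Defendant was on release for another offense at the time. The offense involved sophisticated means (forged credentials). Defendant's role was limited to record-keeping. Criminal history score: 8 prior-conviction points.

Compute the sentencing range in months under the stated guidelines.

36-45 months

Base offense level for perjury: 21.
R1 applies: 21 + 1 = 22.
R2 applies (level before this adjustment is 22 ≥ 16, so +4): 22 + 4 = 26.
R3 applies: 26 − 2 = 24.
R4 applies: 24 + 3 = 27.
R5 does not apply.
R6 applies: 27 − 2 = 25.
R7 applies (level before this adjustment is 25 ≥ 18, so +4): 25 + 4 = 29.
R8 applies: 29 + 3 = 32.
Level 32 exceeds the maximum of 24; capped at 24.
Final offense level: 24.
Criminal history: 8 prior points → Category B (8).
Level 24 falls in the 24 band.
Grid: Level 24 × Category B = 36-45 months.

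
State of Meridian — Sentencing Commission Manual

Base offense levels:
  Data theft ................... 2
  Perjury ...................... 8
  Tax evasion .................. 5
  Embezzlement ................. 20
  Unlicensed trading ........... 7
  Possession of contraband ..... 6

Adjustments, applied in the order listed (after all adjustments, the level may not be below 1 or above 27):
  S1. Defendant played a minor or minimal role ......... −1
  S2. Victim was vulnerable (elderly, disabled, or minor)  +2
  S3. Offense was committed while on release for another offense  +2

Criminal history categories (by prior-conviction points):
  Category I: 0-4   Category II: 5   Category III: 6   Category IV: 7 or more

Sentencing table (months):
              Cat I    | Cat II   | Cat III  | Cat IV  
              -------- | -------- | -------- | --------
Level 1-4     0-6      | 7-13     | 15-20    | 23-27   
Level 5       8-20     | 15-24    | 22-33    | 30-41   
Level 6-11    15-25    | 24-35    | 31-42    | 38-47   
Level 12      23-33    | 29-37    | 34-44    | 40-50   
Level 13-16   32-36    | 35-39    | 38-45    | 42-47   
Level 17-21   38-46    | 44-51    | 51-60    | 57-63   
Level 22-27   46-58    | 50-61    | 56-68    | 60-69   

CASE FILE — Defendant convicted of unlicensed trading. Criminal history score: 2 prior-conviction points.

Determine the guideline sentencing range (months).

15-25 months

Base offense level for unlicensed trading: 7.
Final offense level: 7.
Criminal history: 2 prior points → Category I (0-4).
Level 7 falls in the 6-11 band.
Grid: Level 6-11 × Category I = 15-25 months.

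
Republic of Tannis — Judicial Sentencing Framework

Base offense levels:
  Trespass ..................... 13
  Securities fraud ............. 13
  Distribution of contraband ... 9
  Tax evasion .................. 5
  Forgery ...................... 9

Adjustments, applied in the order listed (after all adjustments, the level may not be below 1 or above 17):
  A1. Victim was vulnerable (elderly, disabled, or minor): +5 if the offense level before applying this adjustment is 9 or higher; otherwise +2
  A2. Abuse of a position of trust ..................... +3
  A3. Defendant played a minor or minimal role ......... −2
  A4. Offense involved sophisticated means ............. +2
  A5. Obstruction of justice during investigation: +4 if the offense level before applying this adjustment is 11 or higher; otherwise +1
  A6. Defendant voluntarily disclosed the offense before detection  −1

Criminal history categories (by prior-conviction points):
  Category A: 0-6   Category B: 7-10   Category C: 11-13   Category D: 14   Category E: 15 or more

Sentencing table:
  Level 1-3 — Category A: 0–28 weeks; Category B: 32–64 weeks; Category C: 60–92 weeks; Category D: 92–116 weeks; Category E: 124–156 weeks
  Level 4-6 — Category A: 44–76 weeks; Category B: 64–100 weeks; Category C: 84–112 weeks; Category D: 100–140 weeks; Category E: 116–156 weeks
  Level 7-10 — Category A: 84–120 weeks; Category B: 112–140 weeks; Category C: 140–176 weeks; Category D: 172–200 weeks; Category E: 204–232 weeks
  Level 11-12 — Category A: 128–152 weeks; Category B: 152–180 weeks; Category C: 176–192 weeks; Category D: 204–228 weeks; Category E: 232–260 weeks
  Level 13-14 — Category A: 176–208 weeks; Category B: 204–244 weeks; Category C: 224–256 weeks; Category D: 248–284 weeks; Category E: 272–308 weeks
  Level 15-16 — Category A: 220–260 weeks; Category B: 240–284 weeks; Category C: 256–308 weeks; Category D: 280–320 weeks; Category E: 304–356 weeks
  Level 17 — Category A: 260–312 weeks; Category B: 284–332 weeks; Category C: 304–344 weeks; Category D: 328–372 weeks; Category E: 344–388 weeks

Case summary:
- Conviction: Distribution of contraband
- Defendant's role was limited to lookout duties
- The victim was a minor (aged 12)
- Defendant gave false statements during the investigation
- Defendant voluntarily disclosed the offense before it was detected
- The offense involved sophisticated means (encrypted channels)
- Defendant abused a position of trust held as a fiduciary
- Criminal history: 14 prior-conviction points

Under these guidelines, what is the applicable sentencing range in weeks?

Base offense level for distribution of contraband: 9.
A1 applies (level before this adjustment is 9 ≥ 9, so +5): 9 + 5 = 14.
A2 applies: 14 + 3 = 17.
A3 applies: 17 − 2 = 15.
A4 applies: 15 + 2 = 17.
A5 applies (level before this adjustment is 17 ≥ 11, so +4): 17 + 4 = 21.
A6 applies: 21 − 1 = 20.
Level 20 exceeds the maximum of 17; capped at 17.
Final offense level: 17.
Criminal history: 14 prior points → Category D (14).
Level 17 falls in the 17 band.
Grid: Level 17 × Category D = 328-372 weeks.

328-372 weeks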